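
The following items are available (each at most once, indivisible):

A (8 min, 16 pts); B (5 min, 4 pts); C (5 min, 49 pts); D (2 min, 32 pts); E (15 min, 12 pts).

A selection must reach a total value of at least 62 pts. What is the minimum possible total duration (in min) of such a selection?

Subsets with value ≥ 62, sorted by total duration:
- C+D: duration 7, value 81
- B+C+D: duration 12, value 85
Minimum duration: 7 min.

7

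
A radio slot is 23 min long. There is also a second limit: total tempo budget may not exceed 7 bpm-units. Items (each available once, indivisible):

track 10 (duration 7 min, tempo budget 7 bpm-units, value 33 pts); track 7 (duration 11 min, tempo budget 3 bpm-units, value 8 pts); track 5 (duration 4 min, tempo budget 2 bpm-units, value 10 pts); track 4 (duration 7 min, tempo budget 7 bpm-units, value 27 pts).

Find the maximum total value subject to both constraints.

Feasible sets respecting both limits:
- track 10: duration 7, tempo budget 7, value 33
- track 4: duration 7, tempo budget 7, value 27
- track 7+track 5: duration 15, tempo budget 5, value 18
- track 5: duration 4, tempo budget 2, value 10
Best: 33 pts.

33 pts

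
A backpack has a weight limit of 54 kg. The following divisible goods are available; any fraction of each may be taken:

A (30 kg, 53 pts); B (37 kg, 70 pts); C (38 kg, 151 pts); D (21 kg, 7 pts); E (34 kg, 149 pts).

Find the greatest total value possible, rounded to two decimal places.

Take in order of value per unit:
- E (149/34 per unit): all 34 → value 149, running total 149.00
- C (151/38 per unit): 20 of 38 → value 20×151/38 = 79.4737, running total 228.47
Total 228.47.

228.47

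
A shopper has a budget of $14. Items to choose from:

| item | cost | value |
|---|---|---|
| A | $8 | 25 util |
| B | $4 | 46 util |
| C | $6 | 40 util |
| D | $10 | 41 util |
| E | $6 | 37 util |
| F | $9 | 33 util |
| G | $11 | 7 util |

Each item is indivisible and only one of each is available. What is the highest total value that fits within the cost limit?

This is a 0/1 knapsack; check combinations near the capacity.
- B+D: cost 4+10=14, value 46+41=87
- B+C: cost 4+6=10, value 46+40=86
- B+E: cost 4+6=10, value 46+37=83
Best: 87 util.

87 util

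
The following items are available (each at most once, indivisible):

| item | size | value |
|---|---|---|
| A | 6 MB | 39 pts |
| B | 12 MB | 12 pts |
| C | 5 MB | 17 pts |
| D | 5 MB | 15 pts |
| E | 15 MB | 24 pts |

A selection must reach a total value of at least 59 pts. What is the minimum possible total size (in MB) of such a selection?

Subsets with value ≥ 59, sorted by total size:
- A+C+D: size 16, value 71
- A+E: size 21, value 63
- A+B+C: size 23, value 68
- A+B+D: size 23, value 66
Minimum size: 16 MB.

16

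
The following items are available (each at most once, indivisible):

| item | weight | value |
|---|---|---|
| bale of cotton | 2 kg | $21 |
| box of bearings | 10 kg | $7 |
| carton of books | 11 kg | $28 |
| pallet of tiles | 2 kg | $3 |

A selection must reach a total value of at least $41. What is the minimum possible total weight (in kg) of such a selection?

13

Subsets with value ≥ 41, sorted by total weight:
- bale of cotton+carton of books: weight 13, value 49
- bale of cotton+carton of books+pallet of tiles: weight 15, value 52
- bale of cotton+box of bearings+carton of books: weight 23, value 56
- bale of cotton+box of bearings+carton of books+pallet of tiles: weight 25, value 59
Minimum weight: 13 kg.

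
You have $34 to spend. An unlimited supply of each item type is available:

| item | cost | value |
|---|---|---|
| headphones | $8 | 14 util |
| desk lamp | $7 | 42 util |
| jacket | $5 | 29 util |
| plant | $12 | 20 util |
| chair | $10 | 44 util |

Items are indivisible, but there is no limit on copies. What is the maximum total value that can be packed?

Best value-per-unit is desk lamp at 42/7; filling with it alone gives 4×42 = 168.
Optimal mix: 2×desk lamp + 4×jacket → cost 34, value 200.

200 util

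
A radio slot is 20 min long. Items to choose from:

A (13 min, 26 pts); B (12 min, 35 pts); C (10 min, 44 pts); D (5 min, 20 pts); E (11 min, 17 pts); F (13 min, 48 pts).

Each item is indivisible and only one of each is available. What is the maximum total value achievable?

This is a 0/1 knapsack; check combinations near the capacity.
- D+F: duration 5+13=18, value 20+48=68
- C+D: duration 10+5=15, value 44+20=64
- B+D: duration 12+5=17, value 35+20=55
- F: duration 13, value 48
Best: 68 pts.

68 pts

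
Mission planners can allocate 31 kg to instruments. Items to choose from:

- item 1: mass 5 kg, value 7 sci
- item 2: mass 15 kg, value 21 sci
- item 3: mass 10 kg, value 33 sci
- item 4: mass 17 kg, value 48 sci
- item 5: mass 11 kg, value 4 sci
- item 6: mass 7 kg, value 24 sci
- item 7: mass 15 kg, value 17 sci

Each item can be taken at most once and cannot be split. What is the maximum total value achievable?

This is a 0/1 knapsack; check combinations near the capacity.
- item 3+item 4: mass 10+17=27, value 33+48=81
- item 1+item 4+item 6: mass 5+17+7=29, value 7+48+24=79
- item 4+item 6: mass 17+7=24, value 48+24=72
Best: 81 sci.

81 sci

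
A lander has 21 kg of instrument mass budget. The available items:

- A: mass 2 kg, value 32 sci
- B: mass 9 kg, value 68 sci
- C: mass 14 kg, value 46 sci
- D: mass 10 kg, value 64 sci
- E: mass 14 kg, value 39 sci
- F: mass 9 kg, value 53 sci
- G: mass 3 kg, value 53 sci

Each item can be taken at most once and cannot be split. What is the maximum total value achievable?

Check high-value combinations within 21 kg:
- B+F+G: mass 9+9+3=21, value 68+53+53=174
- A+B+D: mass 2+9+10=21, value 32+68+64=164
- A+B+G: mass 2+9+3=14, value 32+68+53=153
Best: 174 sci.

174 sci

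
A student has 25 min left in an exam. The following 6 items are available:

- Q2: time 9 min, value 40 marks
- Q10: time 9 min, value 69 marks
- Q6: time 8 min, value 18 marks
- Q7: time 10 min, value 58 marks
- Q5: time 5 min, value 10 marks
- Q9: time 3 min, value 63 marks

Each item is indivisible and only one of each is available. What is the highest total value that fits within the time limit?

190 marks

Check high-value combinations within 25 min:
- Q10+Q7+Q9: time 9+10+3=22, value 69+58+63=190
- Q2+Q10+Q9: time 9+9+3=21, value 40+69+63=172
- Q2+Q7+Q9: time 9+10+3=22, value 40+58+63=161
- Q10+Q6+Q5+Q9: time 9+8+5+3=25, value 69+18+10+63=160
Best: 190 marks.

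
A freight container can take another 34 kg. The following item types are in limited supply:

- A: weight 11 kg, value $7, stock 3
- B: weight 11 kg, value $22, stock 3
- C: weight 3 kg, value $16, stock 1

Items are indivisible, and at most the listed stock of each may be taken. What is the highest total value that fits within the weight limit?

Best selections within weight 34 and stock limits:
- 3×B: weight 33, value 66
- 2×B + 1×C: weight 25, value 60
- 1×A + 2×B: weight 33, value 51
Best: $66.

$66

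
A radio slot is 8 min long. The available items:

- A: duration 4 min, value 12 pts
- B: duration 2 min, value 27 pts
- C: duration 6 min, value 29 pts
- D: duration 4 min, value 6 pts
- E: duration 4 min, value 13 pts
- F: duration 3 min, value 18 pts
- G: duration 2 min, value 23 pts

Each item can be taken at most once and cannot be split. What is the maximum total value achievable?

Check high-value combinations within 8 min:
- B+F+G: duration 2+3+2=7, value 27+18+23=68
- B+E+G: duration 2+4+2=8, value 27+13+23=63
- A+B+G: duration 4+2+2=8, value 12+27+23=62
- B+C: duration 2+6=8, value 27+29=56
- B+D+G: duration 2+4+2=8, value 27+6+23=56
Best: 68 pts.

68 pts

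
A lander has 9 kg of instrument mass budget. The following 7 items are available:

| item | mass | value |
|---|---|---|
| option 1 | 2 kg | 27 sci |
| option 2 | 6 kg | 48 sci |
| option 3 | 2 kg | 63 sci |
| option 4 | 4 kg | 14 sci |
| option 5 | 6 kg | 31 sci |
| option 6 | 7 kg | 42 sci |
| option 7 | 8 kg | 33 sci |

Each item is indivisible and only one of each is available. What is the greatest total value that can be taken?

This is a 0/1 knapsack; check combinations near the capacity.
- option 2+option 3: mass 6+2=8, value 48+63=111
- option 3+option 6: mass 2+7=9, value 63+42=105
- option 1+option 3+option 4: mass 2+2+4=8, value 27+63+14=104
- option 3+option 5: mass 2+6=8, value 63+31=94
- option 1+option 3: mass 2+2=4, value 27+63=90
Best: 111 sci.

111 sci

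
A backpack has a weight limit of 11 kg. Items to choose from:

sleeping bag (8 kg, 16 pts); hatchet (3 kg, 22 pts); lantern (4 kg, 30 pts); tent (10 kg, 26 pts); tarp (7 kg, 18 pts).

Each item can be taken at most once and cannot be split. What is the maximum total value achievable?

Check high-value combinations within 11 kg:
- hatchet+lantern: weight 3+4=7, value 22+30=52
- lantern+tarp: weight 4+7=11, value 30+18=48
- hatchet+tarp: weight 3+7=10, value 22+18=40
Best: 52 pts.

52 pts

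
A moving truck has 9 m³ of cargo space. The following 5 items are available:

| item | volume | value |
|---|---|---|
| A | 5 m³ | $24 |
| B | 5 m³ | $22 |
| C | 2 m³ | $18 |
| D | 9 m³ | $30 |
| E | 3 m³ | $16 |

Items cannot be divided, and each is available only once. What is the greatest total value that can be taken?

Check high-value combinations within 9 m³:
- A+C: volume 5+2=7, value 24+18=42
- B+C: volume 5+2=7, value 22+18=40
- A+E: volume 5+3=8, value 24+16=40
- B+E: volume 5+3=8, value 22+16=38
- C+E: volume 2+3=5, value 18+16=34
Best: $42.

$42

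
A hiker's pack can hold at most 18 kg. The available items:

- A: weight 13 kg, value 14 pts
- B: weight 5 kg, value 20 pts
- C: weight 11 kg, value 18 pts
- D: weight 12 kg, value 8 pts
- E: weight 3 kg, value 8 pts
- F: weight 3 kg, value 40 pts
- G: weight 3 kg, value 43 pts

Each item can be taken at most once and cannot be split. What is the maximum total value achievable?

Check high-value combinations within 18 kg:
- B+E+F+G: weight 5+3+3+3=14, value 20+8+40+43=111
- B+F+G: weight 5+3+3=11, value 20+40+43=103
- C+F+G: weight 11+3+3=17, value 18+40+43=101
Best: 111 pts.

111 pts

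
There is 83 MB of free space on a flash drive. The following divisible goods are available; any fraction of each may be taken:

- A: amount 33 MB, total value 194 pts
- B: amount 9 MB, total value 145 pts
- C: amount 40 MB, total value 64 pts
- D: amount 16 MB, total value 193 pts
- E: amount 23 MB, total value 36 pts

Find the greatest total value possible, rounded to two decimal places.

Take in order of value per unit:
- B (145/9 per unit): all 9 → value 145, running total 145.00
- D (193/16 per unit): all 16 → value 193, running total 338.00
- A (194/33 per unit): all 33 → value 194, running total 532.00
- C (64/40 per unit): 25 of 40 → value 25×64/40 = 40.0000, running total 572.00
Total 572.00.

572.00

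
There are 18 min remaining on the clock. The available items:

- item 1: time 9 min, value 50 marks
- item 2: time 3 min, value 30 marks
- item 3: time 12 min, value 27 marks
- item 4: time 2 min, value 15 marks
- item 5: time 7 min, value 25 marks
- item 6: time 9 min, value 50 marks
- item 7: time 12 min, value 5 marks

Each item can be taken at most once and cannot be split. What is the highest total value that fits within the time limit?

100 marks

Check high-value combinations within 18 min:
- item 1+item 6: time 9+9=18, value 50+50=100
- item 1+item 2+item 4: time 9+3+2=14, value 50+30+15=95
- item 2+item 4+item 6: time 3+2+9=14, value 30+15+50=95
- item 1+item 4+item 5: time 9+2+7=18, value 50+15+25=90
- item 4+item 5+item 6: time 2+7+9=18, value 15+25+50=90
Best: 100 marks.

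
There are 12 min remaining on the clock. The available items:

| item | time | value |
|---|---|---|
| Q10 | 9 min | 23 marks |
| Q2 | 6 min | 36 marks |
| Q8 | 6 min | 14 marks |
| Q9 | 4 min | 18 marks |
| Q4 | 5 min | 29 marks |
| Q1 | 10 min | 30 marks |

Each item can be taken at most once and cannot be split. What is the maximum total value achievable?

Check high-value combinations within 12 min:
- Q2+Q4: time 6+5=11, value 36+29=65
- Q2+Q9: time 6+4=10, value 36+18=54
- Q2+Q8: time 6+6=12, value 36+14=50
- Q9+Q4: time 4+5=9, value 18+29=47
Best: 65 marks.

65 marks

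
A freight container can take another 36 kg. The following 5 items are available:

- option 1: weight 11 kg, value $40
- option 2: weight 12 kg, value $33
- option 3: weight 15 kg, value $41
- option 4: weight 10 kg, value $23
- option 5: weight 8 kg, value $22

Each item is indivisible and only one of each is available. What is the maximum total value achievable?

$104

Check high-value combinations within 36 kg:
- option 1+option 3+option 4: weight 11+15+10=36, value 40+41+23=104
- option 1+option 3+option 5: weight 11+15+8=34, value 40+41+22=103
- option 1+option 2+option 4: weight 11+12+10=33, value 40+33+23=96
- option 2+option 3+option 5: weight 12+15+8=35, value 33+41+22=96
Best: $104.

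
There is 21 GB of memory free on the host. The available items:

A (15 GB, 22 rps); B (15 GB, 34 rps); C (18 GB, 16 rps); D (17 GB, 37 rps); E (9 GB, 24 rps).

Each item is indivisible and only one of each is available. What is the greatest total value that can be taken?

37 rps

Check high-value combinations within 21 GB:
- D: memory 17, value 37
- B: memory 15, value 34
- E: memory 9, value 24
Best: 37 rps.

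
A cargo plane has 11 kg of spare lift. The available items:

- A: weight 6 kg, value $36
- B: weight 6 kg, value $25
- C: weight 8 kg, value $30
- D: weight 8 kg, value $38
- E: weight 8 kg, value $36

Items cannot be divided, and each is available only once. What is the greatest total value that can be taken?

This is a 0/1 knapsack; check combinations near the capacity.
- D: weight 8, value 38
- A: weight 6, value 36
- E: weight 8, value 36
- C: weight 8, value 30
- B: weight 6, value 25
Best: $38.

$38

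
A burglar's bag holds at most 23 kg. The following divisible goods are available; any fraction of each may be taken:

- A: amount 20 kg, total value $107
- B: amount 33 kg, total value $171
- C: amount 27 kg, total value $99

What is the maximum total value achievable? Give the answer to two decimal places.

Take in order of value per unit:
- A (107/20 per unit): all 20 → value 107, running total 107.00
- B (171/33 per unit): 3 of 33 → value 3×171/33 = 15.5455, running total 122.55
Total 122.55.

122.55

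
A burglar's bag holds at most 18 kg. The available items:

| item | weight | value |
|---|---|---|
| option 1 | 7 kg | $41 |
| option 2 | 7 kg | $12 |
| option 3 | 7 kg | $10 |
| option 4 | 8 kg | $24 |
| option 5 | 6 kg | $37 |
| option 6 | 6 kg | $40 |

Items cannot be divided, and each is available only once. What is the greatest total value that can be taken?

$81

Check high-value combinations within 18 kg:
- option 1+option 6: weight 7+6=13, value 41+40=81
- option 1+option 5: weight 7+6=13, value 41+37=78
- option 5+option 6: weight 6+6=12, value 37+40=77
- option 1+option 4: weight 7+8=15, value 41+24=65
Best: $81.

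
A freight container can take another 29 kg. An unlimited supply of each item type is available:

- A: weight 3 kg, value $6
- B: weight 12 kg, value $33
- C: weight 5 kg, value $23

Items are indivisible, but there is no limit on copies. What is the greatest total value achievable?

$121

Best value-per-unit is C at 23/5; filling with it alone gives 5×23 = 115.
Optimal mix: 1×A + 5×C → weight 28, value 121.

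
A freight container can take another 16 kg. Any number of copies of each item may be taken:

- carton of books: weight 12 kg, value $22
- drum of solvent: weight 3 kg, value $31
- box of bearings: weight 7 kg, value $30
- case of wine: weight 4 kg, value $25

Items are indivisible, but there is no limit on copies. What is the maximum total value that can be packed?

Best value-per-unit is drum of solvent at 31/3, and filling with it alone uses weight 5×3=15. No mix of the others beats 5×31 = 155.

$155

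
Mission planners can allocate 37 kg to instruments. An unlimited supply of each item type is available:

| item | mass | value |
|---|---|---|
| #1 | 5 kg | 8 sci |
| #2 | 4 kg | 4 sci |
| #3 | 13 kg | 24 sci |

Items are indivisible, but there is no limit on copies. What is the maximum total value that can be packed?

Best value-per-unit is #3 at 24/13; filling with it alone gives 2×24 = 48.
Optimal mix: 2×#1 + 2×#3 → mass 36, value 64.

64 sci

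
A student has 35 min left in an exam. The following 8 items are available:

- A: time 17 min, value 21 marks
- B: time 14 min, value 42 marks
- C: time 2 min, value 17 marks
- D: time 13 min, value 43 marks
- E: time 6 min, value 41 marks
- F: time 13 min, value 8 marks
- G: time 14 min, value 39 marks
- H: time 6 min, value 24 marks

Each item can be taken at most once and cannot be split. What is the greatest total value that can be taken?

Check high-value combinations within 35 min:
- B+C+D+E: time 14+2+13+6=35, value 42+17+43+41=143
- C+D+E+G: time 2+13+6+14=35, value 17+43+41+39=140
- B+D+E: time 14+13+6=33, value 42+43+41=126
Best: 143 marks.

143 marks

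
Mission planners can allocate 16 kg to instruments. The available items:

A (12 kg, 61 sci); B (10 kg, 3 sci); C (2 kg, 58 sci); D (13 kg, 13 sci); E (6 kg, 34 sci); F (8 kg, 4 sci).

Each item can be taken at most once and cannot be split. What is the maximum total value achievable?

Check high-value combinations within 16 kg:
- A+C: mass 12+2=14, value 61+58=119
- C+E+F: mass 2+6+8=16, value 58+34+4=96
- C+E: mass 2+6=8, value 58+34=92
Best: 119 sci.

119 sci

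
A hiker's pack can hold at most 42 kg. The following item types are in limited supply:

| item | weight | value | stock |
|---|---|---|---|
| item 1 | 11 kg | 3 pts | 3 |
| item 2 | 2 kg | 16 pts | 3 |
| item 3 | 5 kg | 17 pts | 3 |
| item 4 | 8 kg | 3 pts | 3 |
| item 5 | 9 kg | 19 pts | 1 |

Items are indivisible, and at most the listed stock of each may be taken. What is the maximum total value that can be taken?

121 pts

Best selections within weight 42 and stock limits:
- 3×item 2 + 3×item 3 + 1×item 4 + 1×item 5: weight 38, value 121
- 1×item 1 + 3×item 2 + 3×item 3 + 1×item 5: weight 41, value 121
- 3×item 2 + 3×item 3 + 1×item 5: weight 30, value 118
- 3×item 2 + 2×item 3 + 2×item 4 + 1×item 5: weight 41, value 107
Best: 121 pts.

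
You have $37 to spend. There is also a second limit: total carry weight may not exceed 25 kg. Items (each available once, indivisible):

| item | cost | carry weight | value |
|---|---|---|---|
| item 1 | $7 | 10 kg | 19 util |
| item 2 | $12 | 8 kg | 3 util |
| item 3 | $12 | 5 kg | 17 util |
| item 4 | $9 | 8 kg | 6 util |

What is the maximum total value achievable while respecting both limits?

Feasible sets respecting both limits:
- item 1+item 3+item 4: cost 28, carry weight 23, value 42
- item 1+item 2+item 3: cost 31, carry weight 23, value 39
- item 1+item 3: cost 19, carry weight 15, value 36
Best: 42 util.

42 util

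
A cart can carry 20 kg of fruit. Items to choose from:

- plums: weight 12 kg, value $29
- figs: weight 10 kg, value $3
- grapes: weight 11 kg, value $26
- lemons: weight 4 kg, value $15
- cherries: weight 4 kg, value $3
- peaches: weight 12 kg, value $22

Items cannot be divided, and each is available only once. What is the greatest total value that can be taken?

$47

Check high-value combinations within 20 kg:
- plums+lemons+cherries: weight 12+4+4=20, value 29+15+3=47
- plums+lemons: weight 12+4=16, value 29+15=44
- grapes+lemons+cherries: weight 11+4+4=19, value 26+15+3=44
Best: $47.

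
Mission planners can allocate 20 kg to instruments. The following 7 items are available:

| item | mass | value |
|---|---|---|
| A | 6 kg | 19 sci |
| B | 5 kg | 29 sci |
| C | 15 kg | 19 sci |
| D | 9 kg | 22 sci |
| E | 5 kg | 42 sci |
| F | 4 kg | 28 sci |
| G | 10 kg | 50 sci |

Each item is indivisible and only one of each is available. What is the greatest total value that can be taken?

Check high-value combinations within 20 kg:
- B+E+G: mass 5+5+10=20, value 29+42+50=121
- E+F+G: mass 5+4+10=19, value 42+28+50=120
- A+B+E+F: mass 6+5+5+4=20, value 19+29+42+28=118
- B+F+G: mass 5+4+10=19, value 29+28+50=107
Best: 121 sci.

121 sci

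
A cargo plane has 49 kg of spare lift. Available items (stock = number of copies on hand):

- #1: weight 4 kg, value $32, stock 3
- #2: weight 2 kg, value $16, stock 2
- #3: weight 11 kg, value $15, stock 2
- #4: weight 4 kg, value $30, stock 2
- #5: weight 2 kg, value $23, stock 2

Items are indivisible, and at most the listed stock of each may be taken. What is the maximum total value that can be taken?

Top feasible selections:
- 3×#1 + 2×#2 + 1×#3 + 2×#4 + 2×#5: weight 39, value 249
- 3×#1 + 1×#2 + 2×#3 + 2×#4 + 2×#5: weight 48, value 248
Best: $249.

$249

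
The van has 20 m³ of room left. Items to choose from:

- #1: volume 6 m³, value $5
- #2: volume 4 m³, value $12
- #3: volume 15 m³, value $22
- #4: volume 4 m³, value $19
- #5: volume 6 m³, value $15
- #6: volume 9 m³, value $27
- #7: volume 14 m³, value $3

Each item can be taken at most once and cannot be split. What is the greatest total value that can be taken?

$61

This is a 0/1 knapsack; check combinations near the capacity.
- #4+#5+#6: volume 4+6+9=19, value 19+15+27=61
- #2+#4+#6: volume 4+4+9=17, value 12+19+27=58
- #2+#5+#6: volume 4+6+9=19, value 12+15+27=54
Best: $61.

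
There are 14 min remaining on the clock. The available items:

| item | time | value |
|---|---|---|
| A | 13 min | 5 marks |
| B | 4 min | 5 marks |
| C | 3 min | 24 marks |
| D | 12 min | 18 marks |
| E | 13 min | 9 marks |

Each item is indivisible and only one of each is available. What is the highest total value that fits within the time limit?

This is a 0/1 knapsack; check combinations near the capacity.
- B+C: time 4+3=7, value 5+24=29
- C: time 3, value 24
- D: time 12, value 18
- E: time 13, value 9
- B: time 4, value 5
Best: 29 marks.

29 marks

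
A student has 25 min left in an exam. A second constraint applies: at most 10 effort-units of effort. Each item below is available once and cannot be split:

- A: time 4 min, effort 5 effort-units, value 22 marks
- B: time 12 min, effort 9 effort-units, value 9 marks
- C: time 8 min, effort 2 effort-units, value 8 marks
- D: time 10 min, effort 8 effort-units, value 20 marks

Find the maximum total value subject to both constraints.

Feasible sets respecting both limits:
- A+C: time 12, effort 7, value 30
- C+D: time 18, effort 10, value 28
- A: time 4, effort 5, value 22
- D: time 10, effort 8, value 20
Best: 30 marks.

30 marks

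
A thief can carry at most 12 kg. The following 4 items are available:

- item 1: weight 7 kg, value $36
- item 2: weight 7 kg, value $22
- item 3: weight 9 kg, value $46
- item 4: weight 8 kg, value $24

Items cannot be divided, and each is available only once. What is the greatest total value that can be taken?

Check high-value combinations within 12 kg:
- item 3: weight 9, value 46
- item 1: weight 7, value 36
- item 4: weight 8, value 24
Best: $46.

$46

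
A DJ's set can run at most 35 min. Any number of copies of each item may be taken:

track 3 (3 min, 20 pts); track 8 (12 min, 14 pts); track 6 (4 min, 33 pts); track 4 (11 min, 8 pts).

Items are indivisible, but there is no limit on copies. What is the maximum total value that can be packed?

Best value-per-unit is track 6 at 33/4; filling with it alone gives 8×33 = 264.
Optimal mix: 1×track 3 + 8×track 6 → duration 35, value 284.

284 pts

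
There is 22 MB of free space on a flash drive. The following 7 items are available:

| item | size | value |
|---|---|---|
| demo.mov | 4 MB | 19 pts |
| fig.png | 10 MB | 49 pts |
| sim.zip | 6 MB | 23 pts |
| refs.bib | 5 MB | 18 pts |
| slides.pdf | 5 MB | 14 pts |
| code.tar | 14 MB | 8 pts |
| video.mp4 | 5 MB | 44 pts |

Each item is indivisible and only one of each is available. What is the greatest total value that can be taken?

116 pts

Check high-value combinations within 22 MB:
- fig.png+sim.zip+video.mp4: size 10+6+5=21, value 49+23+44=116
- demo.mov+fig.png+video.mp4: size 4+10+5=19, value 19+49+44=112
- fig.png+refs.bib+video.mp4: size 10+5+5=20, value 49+18+44=111
- fig.png+slides.pdf+video.mp4: size 10+5+5=20, value 49+14+44=107
- demo.mov+sim.zip+refs.bib+video.mp4: size 4+6+5+5=20, value 19+23+18+44=104
Best: 116 pts.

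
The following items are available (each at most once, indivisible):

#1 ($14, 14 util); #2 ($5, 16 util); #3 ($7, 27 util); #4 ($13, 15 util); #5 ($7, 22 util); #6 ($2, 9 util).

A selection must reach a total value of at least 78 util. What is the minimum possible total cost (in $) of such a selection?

32

Subsets with value ≥ 78, sorted by total cost:
- #2+#3+#4+#5: cost 32, value 80
- #1+#2+#3+#5: cost 33, value 79
- #2+#3+#4+#5+#6: cost 34, value 89
Minimum cost: 32 $.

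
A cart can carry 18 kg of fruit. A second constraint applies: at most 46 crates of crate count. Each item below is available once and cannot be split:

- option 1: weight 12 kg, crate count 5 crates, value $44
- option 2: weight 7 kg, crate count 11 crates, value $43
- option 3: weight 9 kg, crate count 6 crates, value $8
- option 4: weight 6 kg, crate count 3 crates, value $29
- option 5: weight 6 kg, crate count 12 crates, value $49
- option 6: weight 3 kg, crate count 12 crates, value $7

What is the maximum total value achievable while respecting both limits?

$99

Feasible sets respecting both limits:
- option 2+option 5+option 6: weight 16, crate count 35, value 99
- option 1+option 5: weight 18, crate count 17, value 93
- option 2+option 5: weight 13, crate count 23, value 92
Best: $99.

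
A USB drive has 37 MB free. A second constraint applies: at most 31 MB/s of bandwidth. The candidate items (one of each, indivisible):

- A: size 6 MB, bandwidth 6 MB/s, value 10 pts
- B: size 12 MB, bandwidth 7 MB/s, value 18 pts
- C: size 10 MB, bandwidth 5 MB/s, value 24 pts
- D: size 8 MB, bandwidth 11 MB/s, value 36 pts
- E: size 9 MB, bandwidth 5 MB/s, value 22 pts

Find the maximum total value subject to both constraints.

92 pts

Feasible sets respecting both limits:
- A+C+D+E: size 33, bandwidth 27, value 92
- A+B+C+D: size 36, bandwidth 29, value 88
- A+B+D+E: size 35, bandwidth 29, value 86
Best: 92 pts.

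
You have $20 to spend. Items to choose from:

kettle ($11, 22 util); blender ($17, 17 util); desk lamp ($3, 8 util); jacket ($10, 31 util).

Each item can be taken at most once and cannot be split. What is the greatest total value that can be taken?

Check high-value combinations within $20:
- desk lamp+jacket: cost 3+10=13, value 8+31=39
- jacket: cost 10, value 31
- kettle+desk lamp: cost 11+3=14, value 22+8=30
- blender+desk lamp: cost 17+3=20, value 17+8=25
- kettle: cost 11, value 22
Best: 39 util.

39 util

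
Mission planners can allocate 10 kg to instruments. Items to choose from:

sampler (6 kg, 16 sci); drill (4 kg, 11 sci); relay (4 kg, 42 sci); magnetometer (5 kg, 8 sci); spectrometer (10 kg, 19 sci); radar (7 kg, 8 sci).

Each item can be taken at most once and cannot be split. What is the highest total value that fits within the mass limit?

Check high-value combinations within 10 kg:
- sampler+relay: mass 6+4=10, value 16+42=58
- drill+relay: mass 4+4=8, value 11+42=53
- relay+magnetometer: mass 4+5=9, value 42+8=50
Best: 58 sci.

58 sci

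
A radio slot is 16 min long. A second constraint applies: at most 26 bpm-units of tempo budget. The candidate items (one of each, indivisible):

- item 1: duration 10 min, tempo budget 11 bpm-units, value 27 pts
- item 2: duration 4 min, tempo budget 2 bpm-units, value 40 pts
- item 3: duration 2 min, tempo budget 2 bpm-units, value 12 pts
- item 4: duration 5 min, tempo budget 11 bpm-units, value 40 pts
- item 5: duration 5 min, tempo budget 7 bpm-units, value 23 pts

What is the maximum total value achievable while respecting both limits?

Feasible sets respecting both limits:
- item 2+item 3+item 4+item 5: duration 16, tempo budget 22, value 115
- item 2+item 4+item 5: duration 14, tempo budget 20, value 103
- item 2+item 3+item 4: duration 11, tempo budget 15, value 92
- item 2+item 4: duration 9, tempo budget 13, value 80
Best: 115 pts.

115 pts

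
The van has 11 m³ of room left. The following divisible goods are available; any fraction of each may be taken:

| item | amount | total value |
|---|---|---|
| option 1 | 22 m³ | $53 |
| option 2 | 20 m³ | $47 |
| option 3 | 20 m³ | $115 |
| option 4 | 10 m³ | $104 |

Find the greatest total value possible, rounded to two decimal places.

Take in order of value per unit:
- option 4 (104/10 per unit): all 10 → value 104, running total 104.00
- option 3 (115/20 per unit): 1 of 20 → value 1×115/20 = 5.7500, running total 109.75
Total 109.75.

109.75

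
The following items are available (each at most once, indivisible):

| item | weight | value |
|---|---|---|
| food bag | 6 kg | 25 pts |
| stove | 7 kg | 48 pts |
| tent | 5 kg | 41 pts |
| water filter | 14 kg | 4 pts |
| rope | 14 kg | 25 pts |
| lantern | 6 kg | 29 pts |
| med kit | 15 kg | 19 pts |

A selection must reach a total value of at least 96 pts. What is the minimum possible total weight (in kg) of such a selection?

18

Subsets with value ≥ 96, sorted by total weight:
- stove+tent+lantern: weight 18, value 118
- food bag+stove+tent: weight 18, value 114
Minimum weight: 18 kg.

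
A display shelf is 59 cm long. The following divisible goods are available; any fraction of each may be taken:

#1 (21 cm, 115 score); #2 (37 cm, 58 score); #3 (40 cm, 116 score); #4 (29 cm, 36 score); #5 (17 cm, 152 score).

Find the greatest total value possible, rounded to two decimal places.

327.90

Take in order of value per unit:
- #5 (152/17 per unit): all 17 → value 152, running total 152.00
- #1 (115/21 per unit): all 21 → value 115, running total 267.00
- #3 (116/40 per unit): 21 of 40 → value 21×116/40 = 60.9000, running total 327.90
Total 327.90.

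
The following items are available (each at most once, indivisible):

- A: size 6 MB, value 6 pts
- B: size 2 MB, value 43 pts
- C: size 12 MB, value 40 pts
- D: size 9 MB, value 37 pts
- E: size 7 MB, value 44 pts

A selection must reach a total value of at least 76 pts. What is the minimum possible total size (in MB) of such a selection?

Subsets with value ≥ 76, sorted by total size:
- B+E: size 9, value 87
- B+D: size 11, value 80
- B+C: size 14, value 83
Minimum size: 9 MB.

9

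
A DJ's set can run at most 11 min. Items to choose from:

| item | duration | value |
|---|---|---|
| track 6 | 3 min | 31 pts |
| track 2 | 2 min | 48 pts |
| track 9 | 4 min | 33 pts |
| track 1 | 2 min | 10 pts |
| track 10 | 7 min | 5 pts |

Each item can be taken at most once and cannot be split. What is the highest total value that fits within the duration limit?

This is a 0/1 knapsack; check combinations near the capacity.
- track 6+track 2+track 9+track 1: duration 3+2+4+2=11, value 31+48+33+10=122
- track 6+track 2+track 9: duration 3+2+4=9, value 31+48+33=112
- track 2+track 9+track 1: duration 2+4+2=8, value 48+33+10=91
- track 6+track 2+track 1: duration 3+2+2=7, value 31+48+10=89
Best: 122 pts.

122 pts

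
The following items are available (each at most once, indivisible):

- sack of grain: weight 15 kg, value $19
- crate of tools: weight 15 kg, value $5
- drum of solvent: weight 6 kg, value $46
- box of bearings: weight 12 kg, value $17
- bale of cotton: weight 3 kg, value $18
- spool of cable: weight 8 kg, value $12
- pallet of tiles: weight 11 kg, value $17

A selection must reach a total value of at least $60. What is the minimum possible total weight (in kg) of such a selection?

Subsets with value ≥ 60, sorted by total weight:
- drum of solvent+bale of cotton: weight 9, value 64
- drum of solvent+bale of cotton+spool of cable: weight 17, value 76
- drum of solvent+pallet of tiles: weight 17, value 63
- drum of solvent+box of bearings: weight 18, value 63
Minimum weight: 9 kg.

9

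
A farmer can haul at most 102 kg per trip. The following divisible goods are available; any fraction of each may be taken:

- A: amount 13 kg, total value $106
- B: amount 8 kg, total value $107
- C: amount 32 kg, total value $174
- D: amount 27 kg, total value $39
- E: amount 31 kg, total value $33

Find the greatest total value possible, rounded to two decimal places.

Take in order of value per unit:
- B (107/8 per unit): all 8 → value 107, running total 107.00
- A (106/13 per unit): all 13 → value 106, running total 213.00
- C (174/32 per unit): all 32 → value 174, running total 387.00
- D (39/27 per unit): all 27 → value 39, running total 426.00
- E (33/31 per unit): 22 of 31 → value 22×33/31 = 23.4194, running total 449.42
Total 449.42.

449.42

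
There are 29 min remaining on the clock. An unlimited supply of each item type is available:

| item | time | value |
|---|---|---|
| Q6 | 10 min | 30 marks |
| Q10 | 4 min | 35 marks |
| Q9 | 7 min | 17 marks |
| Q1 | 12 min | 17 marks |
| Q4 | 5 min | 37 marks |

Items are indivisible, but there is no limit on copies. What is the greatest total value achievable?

247 marks

Best value-per-unit is Q10 at 35/4; filling with it alone gives 7×35 = 245.
Optimal mix: 6×Q10 + 1×Q4 → time 29, value 247.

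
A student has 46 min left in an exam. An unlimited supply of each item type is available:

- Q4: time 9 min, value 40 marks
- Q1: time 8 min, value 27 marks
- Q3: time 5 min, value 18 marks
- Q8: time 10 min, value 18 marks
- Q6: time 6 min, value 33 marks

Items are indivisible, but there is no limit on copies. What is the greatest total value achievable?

238 marks

Best value-per-unit is Q6 at 33/6; filling with it alone gives 7×33 = 231.
Optimal mix: 1×Q4 + 6×Q6 → time 45, value 238.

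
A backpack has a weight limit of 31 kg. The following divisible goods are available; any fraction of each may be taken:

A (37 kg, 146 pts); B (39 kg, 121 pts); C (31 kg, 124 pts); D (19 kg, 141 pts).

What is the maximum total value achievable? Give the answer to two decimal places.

189.00

Take in order of value per unit:
- D (141/19 per unit): all 19 → value 141, running total 141.00
- C (124/31 per unit): 12 of 31 → value 12×124/31 = 48.0000, running total 189.00
Total 189.00.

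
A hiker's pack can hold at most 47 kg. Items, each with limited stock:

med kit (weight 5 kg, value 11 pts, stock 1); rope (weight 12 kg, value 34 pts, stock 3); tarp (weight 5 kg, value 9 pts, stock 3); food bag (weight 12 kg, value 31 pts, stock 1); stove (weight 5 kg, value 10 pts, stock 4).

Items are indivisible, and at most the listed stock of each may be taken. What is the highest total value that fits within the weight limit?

123 pts

Top feasible selections:
- 1×med kit + 3×rope + 1×stove: weight 46, value 123
- 3×rope + 2×stove: weight 46, value 122
- 1×med kit + 3×rope + 1×tarp: weight 46, value 122
- 3×rope + 1×tarp + 1×stove: weight 46, value 121
Best: 123 pts.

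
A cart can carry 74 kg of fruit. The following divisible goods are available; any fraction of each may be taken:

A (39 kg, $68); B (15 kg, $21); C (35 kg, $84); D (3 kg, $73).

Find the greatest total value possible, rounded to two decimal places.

Take in order of value per unit:
- D (73/3 per unit): all 3 → value 73, running total 73.00
- C (84/35 per unit): all 35 → value 84, running total 157.00
- A (68/39 per unit): 36 of 39 → value 36×68/39 = 62.7692, running total 219.77
Total 219.77.

219.77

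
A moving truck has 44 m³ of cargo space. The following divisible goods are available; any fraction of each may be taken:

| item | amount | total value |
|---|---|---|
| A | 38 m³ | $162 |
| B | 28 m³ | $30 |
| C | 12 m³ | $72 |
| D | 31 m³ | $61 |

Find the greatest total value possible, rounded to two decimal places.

208.42

Take in order of value per unit:
- C (72/12 per unit): all 12 → value 72, running total 72.00
- A (162/38 per unit): 32 of 38 → value 32×162/38 = 136.4211, running total 208.42
Total 208.42.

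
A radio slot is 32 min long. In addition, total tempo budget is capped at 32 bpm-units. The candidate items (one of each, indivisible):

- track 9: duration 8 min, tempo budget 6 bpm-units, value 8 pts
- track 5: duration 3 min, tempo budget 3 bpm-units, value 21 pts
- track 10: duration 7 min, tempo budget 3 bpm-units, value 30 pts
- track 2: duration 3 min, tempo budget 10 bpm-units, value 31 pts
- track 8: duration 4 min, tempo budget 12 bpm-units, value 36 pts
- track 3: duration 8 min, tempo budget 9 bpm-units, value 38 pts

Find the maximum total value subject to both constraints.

Feasible sets respecting both limits:
- track 9+track 5+track 10+track 2+track 3: duration 29, tempo budget 31, value 128
- track 5+track 10+track 8+track 3: duration 22, tempo budget 27, value 125
- track 5+track 10+track 2+track 3: duration 21, tempo budget 25, value 120
Best: 128 pts.

128 pts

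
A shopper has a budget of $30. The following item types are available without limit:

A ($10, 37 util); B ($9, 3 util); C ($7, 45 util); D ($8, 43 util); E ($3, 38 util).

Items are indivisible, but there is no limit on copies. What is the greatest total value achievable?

Best value-per-unit is E at 38/3, and filling with it alone uses cost 10×3=30. No mix of the others beats 10×38 = 380.

380 util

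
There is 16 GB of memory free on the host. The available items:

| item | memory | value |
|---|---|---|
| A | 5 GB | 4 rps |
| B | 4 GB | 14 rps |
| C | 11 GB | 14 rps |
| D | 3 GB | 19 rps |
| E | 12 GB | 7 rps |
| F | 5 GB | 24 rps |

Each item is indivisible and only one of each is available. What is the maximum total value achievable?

This is a 0/1 knapsack; check combinations near the capacity.
- B+D+F: memory 4+3+5=12, value 14+19+24=57
- A+D+F: memory 5+3+5=13, value 4+19+24=47
- D+F: memory 3+5=8, value 19+24=43
Best: 57 rps.

57 rps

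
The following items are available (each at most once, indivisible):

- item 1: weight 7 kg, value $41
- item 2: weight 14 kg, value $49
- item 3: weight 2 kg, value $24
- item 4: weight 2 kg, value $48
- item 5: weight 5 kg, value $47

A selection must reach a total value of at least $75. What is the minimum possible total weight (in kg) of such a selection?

7

Subsets with value ≥ 75, sorted by total weight:
- item 4+item 5: weight 7, value 95
- item 3+item 4+item 5: weight 9, value 119
- item 1+item 4: weight 9, value 89
Minimum weight: 7 kg.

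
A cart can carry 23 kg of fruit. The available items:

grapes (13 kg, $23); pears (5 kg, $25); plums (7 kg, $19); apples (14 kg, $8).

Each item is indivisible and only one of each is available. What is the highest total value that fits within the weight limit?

$48

Check high-value combinations within 23 kg:
- grapes+pears: weight 13+5=18, value 23+25=48
- pears+plums: weight 5+7=12, value 25+19=44
- grapes+plums: weight 13+7=20, value 23+19=42
- pears+apples: weight 5+14=19, value 25+8=33
- plums+apples: weight 7+14=21, value 19+8=27
Best: $48.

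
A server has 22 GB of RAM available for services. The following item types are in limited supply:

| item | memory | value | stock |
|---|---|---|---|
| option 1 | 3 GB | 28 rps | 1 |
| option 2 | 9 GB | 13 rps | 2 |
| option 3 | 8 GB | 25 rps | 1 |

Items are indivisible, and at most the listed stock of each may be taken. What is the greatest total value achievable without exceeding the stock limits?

Best selections within memory 22 and stock limits:
- 1×option 1 + 1×option 2 + 1×option 3: memory 20, value 66
- 1×option 1 + 2×option 2: memory 21, value 54
- 1×option 1 + 1×option 3: memory 11, value 53
- 1×option 1 + 1×option 2: memory 12, value 41
Best: 66 rps.

66 rps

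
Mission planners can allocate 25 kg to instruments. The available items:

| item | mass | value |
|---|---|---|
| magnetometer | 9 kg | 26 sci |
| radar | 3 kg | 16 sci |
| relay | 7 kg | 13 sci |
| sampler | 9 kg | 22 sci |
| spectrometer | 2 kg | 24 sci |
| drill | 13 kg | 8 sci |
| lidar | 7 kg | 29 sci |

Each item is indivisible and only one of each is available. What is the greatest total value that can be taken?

Check high-value combinations within 25 kg:
- magnetometer+radar+spectrometer+lidar: mass 9+3+2+7=21, value 26+16+24+29=95
- magnetometer+relay+spectrometer+lidar: mass 9+7+2+7=25, value 26+13+24+29=92
- radar+sampler+spectrometer+lidar: mass 3+9+2+7=21, value 16+22+24+29=91
- magnetometer+radar+sampler+spectrometer: mass 9+3+9+2=23, value 26+16+22+24=88
- relay+sampler+spectrometer+lidar: mass 7+9+2+7=25, value 13+22+24+29=88
Best: 95 sci.

95 sci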